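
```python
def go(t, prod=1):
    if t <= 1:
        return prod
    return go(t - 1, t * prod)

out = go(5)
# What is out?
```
Call trace:
go(t=5, prod=1)
  go(t=4, prod=5)
    go(t=3, prod=20)
      go(t=2, prod=60)
        go(t=1, prod=120)
        -> return 120
      -> return 120
    -> return 120
  -> return 120
-> return 120

Final answer: 120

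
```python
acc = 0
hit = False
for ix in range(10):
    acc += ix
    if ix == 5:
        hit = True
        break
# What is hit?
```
Trace:
  acc=0
  acc=0, hit=False
  acc=0, hit=False, ix=0
  acc=1, hit=False, ix=1
  acc=3, hit=False, ix=2
  acc=6, hit=False, ix=3
  acc=10, hit=False, ix=4
  acc=15, hit=True, ix=5

Final answer: True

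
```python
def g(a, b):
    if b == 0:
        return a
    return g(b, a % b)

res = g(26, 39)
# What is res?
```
Call trace:
g(a=26, b=39)
  g(a=39, b=26)
    g(a=26, b=13)
      g(a=13, b=0)
      -> return 13
    -> return 13
  -> return 13
-> return 13

Final answer: 13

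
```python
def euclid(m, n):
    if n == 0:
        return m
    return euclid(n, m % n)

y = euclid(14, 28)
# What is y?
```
Call trace:
euclid(m=14, n=28)
  euclid(m=28, n=14)
    euclid(m=14, n=0)
    -> return 14
  -> return 14
-> return 14

Final answer: 14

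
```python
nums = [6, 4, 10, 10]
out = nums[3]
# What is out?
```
Trace:
  nums=[6, 4, 10, 10]
  nums=[6, 4, 10, 10], out=10

Final answer: 10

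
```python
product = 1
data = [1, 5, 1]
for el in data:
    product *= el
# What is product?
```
Trace:
  product=1
  product=1, el=1
  product=5, el=5
  product=5, el=1

Final answer: 5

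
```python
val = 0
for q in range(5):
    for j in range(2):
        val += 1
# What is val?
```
Trace:
  val=0
  val=1, q=0, j=0
  val=2, q=0, j=1
  val=3, q=1, j=0
  val=4, q=1, j=1
  val=5, q=2, j=0
  val=6, q=2, j=1
  val=7, q=3, j=0
  val=8, q=3, j=1
  val=9, q=4, j=0
  val=10, q=4, j=1

Final answer: 10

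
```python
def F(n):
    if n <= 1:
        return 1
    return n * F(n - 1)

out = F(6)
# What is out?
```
Call trace:
F(n=6)
  F(n=5)
    F(n=4)
      F(n=3)
        F(n=2)
          F(n=1)
          -> return 1
        -> return 2
      -> return 6
    -> return 24
  -> return 120
-> return 720

Final answer: 720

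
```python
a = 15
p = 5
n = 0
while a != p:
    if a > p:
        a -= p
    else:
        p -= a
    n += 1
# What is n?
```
Trace:
  a=15
  a=15, p=5
  a=15, p=5, n=0
  a=10, p=5, n=1
  a=5, p=5, n=2

Final answer: 2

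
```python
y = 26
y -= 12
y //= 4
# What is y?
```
Trace:
  y=26
  y=14
  y=3

Final answer: 3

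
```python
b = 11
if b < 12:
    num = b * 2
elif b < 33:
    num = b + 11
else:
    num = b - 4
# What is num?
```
Trace:
  b=11
  b=11, num=22

Final answer: 22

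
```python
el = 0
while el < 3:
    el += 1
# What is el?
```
Trace:
  el=0
  el=1
  el=2
  el=3

Final answer: 3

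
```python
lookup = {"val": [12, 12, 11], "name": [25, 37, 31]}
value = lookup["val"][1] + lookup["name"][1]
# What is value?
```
Trace:
  lookup={'val': [12, 12, 11], 'name': [25, 37, 31]}
  lookup={'val': [12, 12, 11], 'name': [25, 37, 31]}, value=49

Final answer: 49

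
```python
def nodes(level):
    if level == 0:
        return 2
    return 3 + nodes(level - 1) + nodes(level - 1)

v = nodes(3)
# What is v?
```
Call trace (a repeated sub-call is expanded the first time; later identical calls just restate its return value):
nodes(level=3)
  nodes(level=2)
    nodes(level=1)
      nodes(level=0)
      -> return 2
      nodes(level=0)
      -> return 2
    -> return 7
    nodes(level=1) -> return 7  (same call as traced above)
  -> return 17
  nodes(level=2) -> return 17  (same call as traced above)
-> return 37

Final answer: 37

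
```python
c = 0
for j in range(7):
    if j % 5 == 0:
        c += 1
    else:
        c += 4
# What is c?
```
Trace:
  c=0
  c=1, j=0
  c=5, j=1
  c=9, j=2
  c=13, j=3
  c=17, j=4
  c=18, j=5
  c=22, j=6

Final answer: 22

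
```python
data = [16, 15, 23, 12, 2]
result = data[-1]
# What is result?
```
Trace:
  data=[16, 15, 23, 12, 2]
  data=[16, 15, 23, 12, 2], result=2

Final answer: 2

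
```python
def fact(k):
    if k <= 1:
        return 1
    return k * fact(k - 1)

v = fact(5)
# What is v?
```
Call trace:
fact(k=5)
  fact(k=4)
    fact(k=3)
      fact(k=2)
        fact(k=1)
        -> return 1
      -> return 2
    -> return 6
  -> return 24
-> return 120

Final answer: 120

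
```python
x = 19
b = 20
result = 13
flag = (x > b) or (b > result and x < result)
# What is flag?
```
Trace:
  x=19
  x=19, b=20
  x=19, b=20, result=13
  x=19, b=20, result=13, flag=False

Final answer: False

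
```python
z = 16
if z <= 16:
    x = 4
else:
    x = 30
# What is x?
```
Trace:
  z=16
  z=16, x=4

Final answer: 4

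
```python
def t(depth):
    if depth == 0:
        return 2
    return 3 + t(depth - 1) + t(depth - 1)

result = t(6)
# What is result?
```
Call trace (a repeated sub-call is expanded the first time; later identical calls just restate its return value):
t(depth=6)
  t(depth=5)
    t(depth=4)
      t(depth=3)
        t(depth=2)
          t(depth=1)
            t(depth=0)
            -> return 2
            t(depth=0)
            -> return 2
          -> return 7
          t(depth=1) -> return 7  (same call as traced above)
        -> return 17
        t(depth=2) -> return 17  (same call as traced above)
      -> return 37
      t(depth=3) -> return 37  (same call as traced above)
    -> return 77
    t(depth=4) -> return 77  (same call as traced above)
  -> return 157
  t(depth=5) -> return 157  (same call as traced above)
-> return 317

Final answer: 317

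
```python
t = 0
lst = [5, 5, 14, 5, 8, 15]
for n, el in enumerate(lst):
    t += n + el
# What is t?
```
Trace:
  t=0
  t=5, n=0, el=5
  t=11, n=1, el=5
  t=27, n=2, el=14
  t=35, n=3, el=5
  t=47, n=4, el=8
  t=67, n=5, el=15

Final answer: 67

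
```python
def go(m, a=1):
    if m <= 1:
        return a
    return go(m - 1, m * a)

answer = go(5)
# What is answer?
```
Call trace:
go(m=5, a=1)
  go(m=4, a=5)
    go(m=3, a=20)
      go(m=2, a=60)
        go(m=1, a=120)
        -> return 120
      -> return 120
    -> return 120
  -> return 120
-> return 120

Final answer: 120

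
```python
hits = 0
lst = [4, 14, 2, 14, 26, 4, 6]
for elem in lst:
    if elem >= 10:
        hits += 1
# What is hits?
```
Trace:
  hits=0
  hits=0, elem=4
  hits=1, elem=14
  hits=1, elem=2
  hits=2, elem=14
  hits=3, elem=26
  hits=3, elem=4
  hits=3, elem=6

Final answer: 3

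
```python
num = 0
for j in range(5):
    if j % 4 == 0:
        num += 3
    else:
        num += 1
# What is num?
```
Trace:
  num=0
  num=3, j=0
  num=4, j=1
  num=5, j=2
  num=6, j=3
  num=9, j=4

Final answer: 9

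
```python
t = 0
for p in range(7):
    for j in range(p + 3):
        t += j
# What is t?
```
Trace:
  t=0
  t=0, p=0, j=0
  t=1, p=0, j=1
  t=3, p=0, j=2
  t=3, p=1, j=0
  t=4, p=1, j=1
  t=6, p=1, j=2
  t=9, p=1, j=3
  t=9, p=2, j=0
  t=10, p=2, j=1
  t=12, p=2, j=2
  t=15, p=2, j=3
  t=19, p=2, j=4
  t=19, p=3, j=0
  t=20, p=3, j=1
  t=22, p=3, j=2
  t=25, p=3, j=3
  t=29, p=3, j=4
  t=34, p=3, j=5
  t=34, p=4, j=0
  t=35, p=4, j=1
  t=37, p=4, j=2
  t=40, p=4, j=3
  t=44, p=4, j=4
  t=49, p=4, j=5
  t=55, p=4, j=6
  t=55, p=5, j=0
  t=56, p=5, j=1
  t=58, p=5, j=2
  t=61, p=5, j=3
  t=65, p=5, j=4
  t=70, p=5, j=5
  t=76, p=5, j=6
  t=83, p=5, j=7
  t=83, p=6, j=0
  t=84, p=6, j=1
  t=86, p=6, j=2
  t=89, p=6, j=3
  t=93, p=6, j=4
  t=98, p=6, j=5
  t=104, p=6, j=6
  t=111, p=6, j=7
  t=119, p=6, j=8

Final answer: 119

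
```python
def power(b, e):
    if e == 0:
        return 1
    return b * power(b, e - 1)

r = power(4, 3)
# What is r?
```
Call trace:
power(b=4, e=3)
  power(b=4, e=2)
    power(b=4, e=1)
      power(b=4, e=0)
      -> return 1
    -> return 4
  -> return 16
-> return 64

Final answer: 64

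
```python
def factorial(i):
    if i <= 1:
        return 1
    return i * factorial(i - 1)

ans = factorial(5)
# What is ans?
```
Call trace:
factorial(i=5)
  factorial(i=4)
    factorial(i=3)
      factorial(i=2)
        factorial(i=1)
        -> return 1
      -> return 2
    -> return 6
  -> return 24
-> return 120

Final answer: 120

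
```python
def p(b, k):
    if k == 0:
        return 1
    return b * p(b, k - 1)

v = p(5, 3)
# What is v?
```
Call trace:
p(b=5, k=3)
  p(b=5, k=2)
    p(b=5, k=1)
      p(b=5, k=0)
      -> return 1
    -> return 5
  -> return 25
-> return 125

Final answer: 125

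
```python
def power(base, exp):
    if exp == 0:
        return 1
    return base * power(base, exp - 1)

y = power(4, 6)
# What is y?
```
Call trace:
power(base=4, exp=6)
  power(base=4, exp=5)
    power(base=4, exp=4)
      power(base=4, exp=3)
        power(base=4, exp=2)
          power(base=4, exp=1)
            power(base=4, exp=0)
            -> return 1
          -> return 4
        -> return 16
      -> return 64
    -> return 256
  -> return 1024
-> return 4096

Final answer: 4096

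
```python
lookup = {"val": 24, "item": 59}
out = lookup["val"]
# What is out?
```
Trace:
  lookup={'val': 24, 'item': 59}
  lookup={'val': 24, 'item': 59}, out=24

Final answer: 24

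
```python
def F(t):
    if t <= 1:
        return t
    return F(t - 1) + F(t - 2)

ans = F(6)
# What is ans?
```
Call trace (a repeated sub-call is expanded the first time; later identical calls just restate its return value):
F(t=6)
  F(t=5)
    F(t=4)
      F(t=3)
        F(t=2)
          F(t=1)
          -> return 1
          F(t=0)
          -> return 0
        -> return 1
        F(t=1)
        -> return 1
      -> return 2
      F(t=2) -> return 1  (same call as traced above)
    -> return 3
    F(t=3) -> return 2  (same call as traced above)
  -> return 5
  F(t=4) -> return 3  (same call as traced above)
-> return 8

Final answer: 8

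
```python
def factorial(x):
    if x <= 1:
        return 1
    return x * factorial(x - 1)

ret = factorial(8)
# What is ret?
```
Call trace:
factorial(x=8)
  factorial(x=7)
    factorial(x=6)
      factorial(x=5)
        factorial(x=4)
          factorial(x=3)
            factorial(x=2)
              factorial(x=1)
              -> return 1
            -> return 2
          -> return 6
        -> return 24
      -> return 120
    -> return 720
  -> return 5040
-> return 40320

Final answer: 40320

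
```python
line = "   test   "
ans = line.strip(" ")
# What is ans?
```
Trace:
  line='   test   '
  line='   test   ', ans='test'

Final answer: 'test'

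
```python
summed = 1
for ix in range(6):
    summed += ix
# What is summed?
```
Trace:
  summed=1
  summed=1, ix=0
  summed=2, ix=1
  summed=4, ix=2
  summed=7, ix=3
  summed=11, ix=4
  summed=16, ix=5

Final answer: 16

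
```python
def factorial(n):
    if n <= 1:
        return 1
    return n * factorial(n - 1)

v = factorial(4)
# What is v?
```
Call trace:
factorial(n=4)
  factorial(n=3)
    factorial(n=2)
      factorial(n=1)
      -> return 1
    -> return 2
  -> return 6
-> return 24

Final answer: 24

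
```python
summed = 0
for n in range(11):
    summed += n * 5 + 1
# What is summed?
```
Trace:
  summed=0
  summed=1, n=0
  summed=7, n=1
  summed=18, n=2
  summed=34, n=3
  summed=55, n=4
  summed=81, n=5
  summed=112, n=6
  summed=148, n=7
  summed=189, n=8
  summed=235, n=9
  summed=286, n=10

Final answer: 286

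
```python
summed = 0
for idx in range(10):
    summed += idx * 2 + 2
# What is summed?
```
Trace:
  summed=0
  summed=2, idx=0
  summed=6, idx=1
  summed=12, idx=2
  summed=20, idx=3
  summed=30, idx=4
  summed=42, idx=5
  summed=56, idx=6
  summed=72, idx=7
  summed=90, idx=8
  summed=110, idx=9

Final answer: 110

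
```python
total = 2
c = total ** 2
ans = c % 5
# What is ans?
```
Trace:
  total=2
  total=2, c=4
  total=2, c=4, ans=4

Final answer: 4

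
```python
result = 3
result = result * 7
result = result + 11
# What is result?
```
Trace:
  result=3
  result=21
  result=32

Final answer: 32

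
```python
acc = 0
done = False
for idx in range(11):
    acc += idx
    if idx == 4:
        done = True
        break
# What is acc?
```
Trace:
  acc=0
  acc=0, done=False
  acc=0, done=False, idx=0
  acc=1, done=False, idx=1
  acc=3, done=False, idx=2
  acc=6, done=False, idx=3
  acc=10, done=True, idx=4

Final answer: 10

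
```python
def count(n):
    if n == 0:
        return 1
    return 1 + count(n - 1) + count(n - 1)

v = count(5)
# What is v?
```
Call trace (a repeated sub-call is expanded the first time; later identical calls just restate its return value):
count(n=5)
  count(n=4)
    count(n=3)
      count(n=2)
        count(n=1)
          count(n=0)
          -> return 1
          count(n=0)
          -> return 1
        -> return 3
        count(n=1) -> return 3  (same call as traced above)
      -> return 7
      count(n=2) -> return 7  (same call as traced above)
    -> return 15
    count(n=3) -> return 15  (same call as traced above)
  -> return 31
  count(n=4) -> return 31  (same call as traced above)
-> return 63

Final answer: 63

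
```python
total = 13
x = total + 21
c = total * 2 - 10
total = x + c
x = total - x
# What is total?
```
Trace:
  total=13
  total=13, x=34
  total=13, x=34, c=16
  total=50, x=34, c=16
  total=50, x=16, c=16

Final answer: 50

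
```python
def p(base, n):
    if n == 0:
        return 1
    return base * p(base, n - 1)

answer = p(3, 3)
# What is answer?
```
Call trace:
p(base=3, n=3)
  p(base=3, n=2)
    p(base=3, n=1)
      p(base=3, n=0)
      -> return 1
    -> return 3
  -> return 9
-> return 27

Final answer: 27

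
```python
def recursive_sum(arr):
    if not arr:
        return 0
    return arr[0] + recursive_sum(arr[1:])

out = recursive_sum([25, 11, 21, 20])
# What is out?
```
Call trace:
recursive_sum(arr=[25, 11, 21, 20])
  recursive_sum(arr=[11, 21, 20])
    recursive_sum(arr=[21, 20])
      recursive_sum(arr=[20])
        recursive_sum(arr=[])
        -> return 0
      -> return 20
    -> return 41
  -> return 52
-> return 77

Final answer: 77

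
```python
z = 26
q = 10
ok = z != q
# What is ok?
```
Trace:
  z=26
  z=26, q=10
  z=26, q=10, ok=True

Final answer: True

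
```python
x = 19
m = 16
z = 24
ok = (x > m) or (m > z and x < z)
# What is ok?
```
Trace:
  x=19
  x=19, m=16
  x=19, m=16, z=24
  x=19, m=16, z=24, ok=True

Final answer: True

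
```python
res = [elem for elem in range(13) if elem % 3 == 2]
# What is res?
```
Trace:
  elem=0
  elem=1
  elem=2
  elem=3
  elem=4
  elem=5
  elem=6
  elem=7
  elem=8
  elem=9
  elem=10
  elem=11
  elem=12
  res=[2, 5, 8, 11]

Final answer: [2, 5, 8, 11]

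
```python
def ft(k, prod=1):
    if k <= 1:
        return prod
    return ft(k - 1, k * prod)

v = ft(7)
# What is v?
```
Call trace:
ft(k=7, prod=1)
  ft(k=6, prod=7)
    ft(k=5, prod=42)
      ft(k=4, prod=210)
        ft(k=3, prod=840)
          ft(k=2, prod=2520)
            ft(k=1, prod=5040)
            -> return 5040
          -> return 5040
        -> return 5040
      -> return 5040
    -> return 5040
  -> return 5040
-> return 5040

Final answer: 5040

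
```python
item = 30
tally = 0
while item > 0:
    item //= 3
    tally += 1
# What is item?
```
Trace:
  item=30
  item=30, tally=0
  item=10, tally=1
  item=3, tally=2
  item=1, tally=3
  item=0, tally=4

Final answer: 0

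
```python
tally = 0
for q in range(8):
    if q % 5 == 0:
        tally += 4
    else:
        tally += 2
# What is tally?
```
Trace:
  tally=0
  tally=4, q=0
  tally=6, q=1
  tally=8, q=2
  tally=10, q=3
  tally=12, q=4
  tally=16, q=5
  tally=18, q=6
  tally=20, q=7

Final answer: 20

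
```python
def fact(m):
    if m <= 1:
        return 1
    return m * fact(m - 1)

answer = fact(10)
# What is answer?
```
Call trace:
fact(m=10)
  fact(m=9)
    fact(m=8)
      fact(m=7)
        fact(m=6)
          fact(m=5)
            fact(m=4)
              fact(m=3)
                fact(m=2)
                  fact(m=1)
                  -> return 1
                -> return 2
              -> return 6
            -> return 24
          -> return 120
        -> return 720
      -> return 5040
    -> return 40320
  -> return 362880
-> return 3628800

Final answer: 3628800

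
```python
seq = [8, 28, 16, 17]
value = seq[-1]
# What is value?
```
Trace:
  seq=[8, 28, 16, 17]
  seq=[8, 28, 16, 17], value=17

Final answer: 17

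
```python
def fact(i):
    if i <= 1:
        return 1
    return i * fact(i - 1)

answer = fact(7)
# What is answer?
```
Call trace:
fact(i=7)
  fact(i=6)
    fact(i=5)
      fact(i=4)
        fact(i=3)
          fact(i=2)
            fact(i=1)
            -> return 1
          -> return 2
        -> return 6
      -> return 24
    -> return 120
  -> return 720
-> return 5040

Final answer: 5040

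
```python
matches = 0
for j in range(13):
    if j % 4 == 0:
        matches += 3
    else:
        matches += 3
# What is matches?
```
Trace:
  matches=0
  matches=3, j=0
  matches=6, j=1
  matches=9, j=2
  matches=12, j=3
  matches=15, j=4
  matches=18, j=5
  matches=21, j=6
  matches=24, j=7
  matches=27, j=8
  matches=30, j=9
  matches=33, j=10
  matches=36, j=11
  matches=39, j=12

Final answer: 39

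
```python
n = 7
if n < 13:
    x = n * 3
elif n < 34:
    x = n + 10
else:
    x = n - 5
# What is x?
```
Trace:
  n=7
  n=7, x=21

Final answer: 21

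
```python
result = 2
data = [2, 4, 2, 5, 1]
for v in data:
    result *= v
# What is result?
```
Trace:
  result=2
  result=4, v=2
  result=16, v=4
  result=32, v=2
  result=160, v=5
  result=160, v=1

Final answer: 160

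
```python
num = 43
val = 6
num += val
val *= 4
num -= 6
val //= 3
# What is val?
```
Trace:
  num=43
  num=43, val=6
  num=49, val=6
  num=49, val=24
  num=43, val=24
  num=43, val=8

Final answer: 8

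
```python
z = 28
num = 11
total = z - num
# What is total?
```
Trace:
  z=28
  z=28, num=11
  z=28, num=11, total=17

Final answer: 17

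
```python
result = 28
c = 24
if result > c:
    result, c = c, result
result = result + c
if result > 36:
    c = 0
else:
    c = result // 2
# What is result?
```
Trace:
  result=28
  result=28, c=24
  result=24, c=28
  result=52, c=28
  result=52, c=0

Final answer: 52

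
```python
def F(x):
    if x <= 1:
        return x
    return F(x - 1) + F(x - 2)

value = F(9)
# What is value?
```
Call trace (a repeated sub-call is expanded the first time; later identical calls just restate its return value):
F(x=9)
  F(x=8)
    F(x=7)
      F(x=6)
        F(x=5)
          F(x=4)
            F(x=3)
              F(x=2)
                F(x=1)
                -> return 1
                F(x=0)
                -> return 0
              -> return 1
              F(x=1)
              -> return 1
            -> return 2
            F(x=2) -> return 1  (same call as traced above)
          -> return 3
          F(x=3) -> return 2  (same call as traced above)
        -> return 5
        F(x=4) -> return 3  (same call as traced above)
      -> return 8
      F(x=5) -> return 5  (same call as traced above)
    -> return 13
    F(x=6) -> return 8  (same call as traced above)
  -> return 21
  F(x=7) -> return 13  (same call as traced above)
-> return 34

Final answer: 34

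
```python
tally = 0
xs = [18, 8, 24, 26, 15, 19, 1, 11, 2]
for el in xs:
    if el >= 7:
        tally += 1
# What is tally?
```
Trace:
  tally=0
  tally=1, el=18
  tally=2, el=8
  tally=3, el=24
  tally=4, el=26
  tally=5, el=15
  tally=6, el=19
  tally=6, el=1
  tally=7, el=11
  tally=7, el=2

Final answer: 7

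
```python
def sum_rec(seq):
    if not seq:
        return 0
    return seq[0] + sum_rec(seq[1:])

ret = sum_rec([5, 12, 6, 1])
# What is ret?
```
Call trace:
sum_rec(seq=[5, 12, 6, 1])
  sum_rec(seq=[12, 6, 1])
    sum_rec(seq=[6, 1])
      sum_rec(seq=[1])
        sum_rec(seq=[])
        -> return 0
      -> return 1
    -> return 7
  -> return 19
-> return 24

Final answer: 24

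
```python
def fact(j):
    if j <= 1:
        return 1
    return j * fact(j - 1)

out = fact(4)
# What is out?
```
Call trace:
fact(j=4)
  fact(j=3)
    fact(j=2)
      fact(j=1)
      -> return 1
    -> return 2
  -> return 6
-> return 24

Final answer: 24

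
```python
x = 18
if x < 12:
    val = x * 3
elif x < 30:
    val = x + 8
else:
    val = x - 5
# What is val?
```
Trace:
  x=18
  x=18, val=26

Final answer: 26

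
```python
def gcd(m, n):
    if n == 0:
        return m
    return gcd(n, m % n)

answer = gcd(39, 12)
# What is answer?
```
Call trace:
gcd(m=39, n=12)
  gcd(m=12, n=3)
    gcd(m=3, n=0)
    -> return 3
  -> return 3
-> return 3

Final answer: 3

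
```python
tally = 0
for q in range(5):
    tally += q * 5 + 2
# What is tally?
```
Trace:
  tally=0
  tally=2, q=0
  tally=9, q=1
  tally=21, q=2
  tally=38, q=3
  tally=60, q=4

Final answer: 60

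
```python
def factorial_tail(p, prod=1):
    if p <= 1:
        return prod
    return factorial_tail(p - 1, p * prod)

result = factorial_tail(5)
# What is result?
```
Call trace:
factorial_tail(p=5, prod=1)
  factorial_tail(p=4, prod=5)
    factorial_tail(p=3, prod=20)
      factorial_tail(p=2, prod=60)
        factorial_tail(p=1, prod=120)
        -> return 120
      -> return 120
    -> return 120
  -> return 120
-> return 120

Final answer: 120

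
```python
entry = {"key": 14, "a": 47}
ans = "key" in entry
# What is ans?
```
Trace:
  entry={'key': 14, 'a': 47}
  entry={'key': 14, 'a': 47}, ans=True

Final answer: True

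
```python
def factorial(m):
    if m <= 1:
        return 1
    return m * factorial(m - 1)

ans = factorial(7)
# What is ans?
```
Call trace:
factorial(m=7)
  factorial(m=6)
    factorial(m=5)
      factorial(m=4)
        factorial(m=3)
          factorial(m=2)
            factorial(m=1)
            -> return 1
          -> return 2
        -> return 6
      -> return 24
    -> return 120
  -> return 720
-> return 5040

Final answer: 5040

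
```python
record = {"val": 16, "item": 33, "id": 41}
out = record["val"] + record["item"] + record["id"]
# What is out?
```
Trace:
  record={'val': 16, 'item': 33, 'id': 41}
  record={'val': 16, 'item': 33, 'id': 41}, out=90

Final answer: 90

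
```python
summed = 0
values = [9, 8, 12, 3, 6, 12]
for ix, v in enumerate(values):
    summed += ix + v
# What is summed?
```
Trace:
  summed=0
  summed=9, ix=0, v=9
  summed=18, ix=1, v=8
  summed=32, ix=2, v=12
  summed=38, ix=3, v=3
  summed=48, ix=4, v=6
  summed=65, ix=5, v=12

Final answer: 65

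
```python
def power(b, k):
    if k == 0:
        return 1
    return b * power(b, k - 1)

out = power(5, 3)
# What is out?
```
Call trace:
power(b=5, k=3)
  power(b=5, k=2)
    power(b=5, k=1)
      power(b=5, k=0)
      -> return 1
    -> return 5
  -> return 25
-> return 125

Final answer: 125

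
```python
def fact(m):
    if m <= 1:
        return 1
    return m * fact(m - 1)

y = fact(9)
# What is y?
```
Call trace:
fact(m=9)
  fact(m=8)
    fact(m=7)
      fact(m=6)
        fact(m=5)
          fact(m=4)
            fact(m=3)
              fact(m=2)
                fact(m=1)
                -> return 1
              -> return 2
            -> return 6
          -> return 24
        -> return 120
      -> return 720
    -> return 5040
  -> return 40320
-> return 362880

Final answer: 362880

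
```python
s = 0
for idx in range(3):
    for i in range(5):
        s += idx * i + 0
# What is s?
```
Trace:
  s=0
  s=0, idx=0, i=0
  s=0, idx=0, i=1
  s=0, idx=0, i=2
  s=0, idx=0, i=3
  s=0, idx=0, i=4
  s=0, idx=1, i=0
  s=1, idx=1, i=1
  s=3, idx=1, i=2
  s=6, idx=1, i=3
  s=10, idx=1, i=4
  s=10, idx=2, i=0
  s=12, idx=2, i=1
  s=16, idx=2, i=2
  s=22, idx=2, i=3
  s=30, idx=2, i=4

Final answer: 30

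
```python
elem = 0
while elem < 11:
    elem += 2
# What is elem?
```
Trace:
  elem=0
  elem=2
  elem=4
  elem=6
  elem=8
  elem=10
  elem=12

Final answer: 12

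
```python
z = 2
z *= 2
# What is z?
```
Trace:
  z=2
  z=4

Final answer: 4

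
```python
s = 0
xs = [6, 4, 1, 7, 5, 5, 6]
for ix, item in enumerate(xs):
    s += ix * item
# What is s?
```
Trace:
  s=0
  s=0, ix=0, item=6
  s=4, ix=1, item=4
  s=6, ix=2, item=1
  s=27, ix=3, item=7
  s=47, ix=4, item=5
  s=72, ix=5, item=5
  s=108, ix=6, item=6

Final answer: 108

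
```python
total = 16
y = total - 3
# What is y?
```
Trace:
  total=16
  total=16, y=13

Final answer: 13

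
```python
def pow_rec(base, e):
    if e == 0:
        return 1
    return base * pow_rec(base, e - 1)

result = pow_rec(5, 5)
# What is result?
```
Call trace:
pow_rec(base=5, e=5)
  pow_rec(base=5, e=4)
    pow_rec(base=5, e=3)
      pow_rec(base=5, e=2)
        pow_rec(base=5, e=1)
          pow_rec(base=5, e=0)
          -> return 1
        -> return 5
      -> return 25
    -> return 125
  -> return 625
-> return 3125

Final answer: 3125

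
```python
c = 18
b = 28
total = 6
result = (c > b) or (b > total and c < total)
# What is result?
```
Trace:
  c=18
  c=18, b=28
  c=18, b=28, total=6
  c=18, b=28, total=6, result=False

Final answer: False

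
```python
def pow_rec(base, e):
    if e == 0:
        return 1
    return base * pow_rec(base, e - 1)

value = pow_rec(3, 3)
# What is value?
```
Call trace:
pow_rec(base=3, e=3)
  pow_rec(base=3, e=2)
    pow_rec(base=3, e=1)
      pow_rec(base=3, e=0)
      -> return 1
    -> return 3
  -> return 9
-> return 27

Final answer: 27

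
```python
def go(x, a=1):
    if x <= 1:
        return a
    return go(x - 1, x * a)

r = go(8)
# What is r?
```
Call trace:
go(x=8, a=1)
  go(x=7, a=8)
    go(x=6, a=56)
      go(x=5, a=336)
        go(x=4, a=1680)
          go(x=3, a=6720)
            go(x=2, a=20160)
              go(x=1, a=40320)
              -> return 40320
            -> return 40320
          -> return 40320
        -> return 40320
      -> return 40320
    -> return 40320
  -> return 40320
-> return 40320

Final answer: 40320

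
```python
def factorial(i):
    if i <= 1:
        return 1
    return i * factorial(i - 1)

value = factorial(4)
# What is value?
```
Call trace:
factorial(i=4)
  factorial(i=3)
    factorial(i=2)
      factorial(i=1)
      -> return 1
    -> return 2
  -> return 6
-> return 24

Final answer: 24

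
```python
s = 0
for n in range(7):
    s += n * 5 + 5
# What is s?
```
Trace:
  s=0
  s=5, n=0
  s=15, n=1
  s=30, n=2
  s=50, n=3
  s=75, n=4
  s=105, n=5
  s=140, n=6

Final answer: 140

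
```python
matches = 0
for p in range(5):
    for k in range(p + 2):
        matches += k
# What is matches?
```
Trace:
  matches=0
  matches=0, p=0, k=0
  matches=1, p=0, k=1
  matches=1, p=1, k=0
  matches=2, p=1, k=1
  matches=4, p=1, k=2
  matches=4, p=2, k=0
  matches=5, p=2, k=1
  matches=7, p=2, k=2
  matches=10, p=2, k=3
  matches=10, p=3, k=0
  matches=11, p=3, k=1
  matches=13, p=3, k=2
  matches=16, p=3, k=3
  matches=20, p=3, k=4
  matches=20, p=4, k=0
  matches=21, p=4, k=1
  matches=23, p=4, k=2
  matches=26, p=4, k=3
  matches=30, p=4, k=4
  matches=35, p=4, k=5

Final answer: 35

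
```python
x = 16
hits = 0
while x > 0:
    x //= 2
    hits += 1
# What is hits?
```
Trace:
  x=16
  x=16, hits=0
  x=8, hits=1
  x=4, hits=2
  x=2, hits=3
  x=1, hits=4
  x=0, hits=5

Final answer: 5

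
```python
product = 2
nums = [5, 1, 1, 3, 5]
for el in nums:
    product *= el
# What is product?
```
Trace:
  product=2
  product=10, el=5
  product=10, el=1
  product=10, el=1
  product=30, el=3
  product=150, el=5

Final answer: 150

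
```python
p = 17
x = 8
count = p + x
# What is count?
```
Trace:
  p=17
  p=17, x=8
  p=17, x=8, count=25

Final answer: 25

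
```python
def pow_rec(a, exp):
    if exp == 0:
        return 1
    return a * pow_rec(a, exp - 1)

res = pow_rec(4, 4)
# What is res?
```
Call trace:
pow_rec(a=4, exp=4)
  pow_rec(a=4, exp=3)
    pow_rec(a=4, exp=2)
      pow_rec(a=4, exp=1)
        pow_rec(a=4, exp=0)
        -> return 1
      -> return 4
    -> return 16
  -> return 64
-> return 256

Final answer: 256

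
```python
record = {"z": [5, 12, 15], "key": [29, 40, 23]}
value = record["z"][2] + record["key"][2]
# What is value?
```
Trace:
  record={'z': [5, 12, 15], 'key': [29, 40, 23]}
  record={'z': [5, 12, 15], 'key': [29, 40, 23]}, value=38

Final answer: 38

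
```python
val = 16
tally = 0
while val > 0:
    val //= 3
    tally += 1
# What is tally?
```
Trace:
  val=16
  val=16, tally=0
  val=5, tally=1
  val=1, tally=2
  val=0, tally=3

Final answer: 3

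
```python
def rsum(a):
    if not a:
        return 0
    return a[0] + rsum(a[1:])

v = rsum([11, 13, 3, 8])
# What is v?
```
Call trace:
rsum(a=[11, 13, 3, 8])
  rsum(a=[13, 3, 8])
    rsum(a=[3, 8])
      rsum(a=[8])
        rsum(a=[])
        -> return 0
      -> return 8
    -> return 11
  -> return 24
-> return 35

Final answer: 35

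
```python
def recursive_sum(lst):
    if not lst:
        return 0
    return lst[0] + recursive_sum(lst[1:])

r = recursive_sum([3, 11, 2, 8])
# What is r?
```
Call trace:
recursive_sum(lst=[3, 11, 2, 8])
  recursive_sum(lst=[11, 2, 8])
    recursive_sum(lst=[2, 8])
      recursive_sum(lst=[8])
        recursive_sum(lst=[])
        -> return 0
      -> return 8
    -> return 10
  -> return 21
-> return 24

Final answer: 24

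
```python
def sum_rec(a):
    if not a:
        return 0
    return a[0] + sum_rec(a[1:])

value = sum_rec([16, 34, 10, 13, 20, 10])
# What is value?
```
Call trace:
sum_rec(a=[16, 34, 10, 13, 20, 10])
  sum_rec(a=[34, 10, 13, 20, 10])
    sum_rec(a=[10, 13, 20, 10])
      sum_rec(a=[13, 20, 10])
        sum_rec(a=[20, 10])
          sum_rec(a=[10])
            sum_rec(a=[])
            -> return 0
          -> return 10
        -> return 30
      -> return 43
    -> return 53
  -> return 87
-> return 103

Final answer: 103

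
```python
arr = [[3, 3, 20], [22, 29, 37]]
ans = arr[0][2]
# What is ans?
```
Trace:
  arr=[[3, 3, 20], [22, 29, 37]]
  arr=[[3, 3, 20], [22, 29, 37]], ans=20

Final answer: 20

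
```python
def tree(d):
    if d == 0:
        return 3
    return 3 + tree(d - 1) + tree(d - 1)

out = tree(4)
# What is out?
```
Call trace (a repeated sub-call is expanded the first time; later identical calls just restate its return value):
tree(d=4)
  tree(d=3)
    tree(d=2)
      tree(d=1)
        tree(d=0)
        -> return 3
        tree(d=0)
        -> return 3
      -> return 9
      tree(d=1) -> return 9  (same call as traced above)
    -> return 21
    tree(d=2) -> return 21  (same call as traced above)
  -> return 45
  tree(d=3) -> return 45  (same call as traced above)
-> return 93

Final answer: 93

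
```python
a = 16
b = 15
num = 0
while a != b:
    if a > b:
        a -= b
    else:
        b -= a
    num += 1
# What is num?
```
Trace:
  a=16
  a=16, b=15
  a=16, b=15, num=0
  a=1, b=15, num=1
  a=1, b=14, num=2
  a=1, b=13, num=3
  a=1, b=12, num=4
  a=1, b=11, num=5
  a=1, b=10, num=6
  a=1, b=9, num=7
  a=1, b=8, num=8
  a=1, b=7, num=9
  a=1, b=6, num=10
  a=1, b=5, num=11
  a=1, b=4, num=12
  a=1, b=3, num=13
  a=1, b=2, num=14
  a=1, b=1, num=15

Final answer: 15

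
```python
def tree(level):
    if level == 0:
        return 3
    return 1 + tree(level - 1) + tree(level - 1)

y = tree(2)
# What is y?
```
Call trace (a repeated sub-call is expanded the first time; later identical calls just restate its return value):
tree(level=2)
  tree(level=1)
    tree(level=0)
    -> return 3
    tree(level=0)
    -> return 3
  -> return 7
  tree(level=1) -> return 7  (same call as traced above)
-> return 15

Final answer: 15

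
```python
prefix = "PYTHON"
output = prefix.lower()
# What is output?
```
Trace:
  prefix='PYTHON'
  prefix='PYTHON', output='python'

Final answer: 'python'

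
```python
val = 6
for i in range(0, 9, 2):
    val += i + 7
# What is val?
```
Trace:
  val=6
  val=13, i=0
  val=22, i=2
  val=33, i=4
  val=46, i=6
  val=61, i=8

Final answer: 61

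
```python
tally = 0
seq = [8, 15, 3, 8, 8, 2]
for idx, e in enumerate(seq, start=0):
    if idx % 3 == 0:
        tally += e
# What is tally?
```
Trace:
  tally=0
  tally=8, idx=0, e=8
  tally=8, idx=1, e=15
  tally=8, idx=2, e=3
  tally=16, idx=3, e=8
  tally=16, idx=4, e=8
  tally=16, idx=5, e=2

Final answer: 16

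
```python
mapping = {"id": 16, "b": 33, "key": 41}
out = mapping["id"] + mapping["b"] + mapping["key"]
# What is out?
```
Trace:
  mapping={'id': 16, 'b': 33, 'key': 41}
  mapping={'id': 16, 'b': 33, 'key': 41}, out=90

Final answer: 90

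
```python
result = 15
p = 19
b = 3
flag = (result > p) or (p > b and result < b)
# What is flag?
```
Trace:
  result=15
  result=15, p=19
  result=15, p=19, b=3
  result=15, p=19, b=3, flag=False

Final answer: False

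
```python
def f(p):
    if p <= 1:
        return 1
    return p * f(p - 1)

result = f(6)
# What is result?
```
Call trace:
f(p=6)
  f(p=5)
    f(p=4)
      f(p=3)
        f(p=2)
          f(p=1)
          -> return 1
        -> return 2
      -> return 6
    -> return 24
  -> return 120
-> return 720

Final answer: 720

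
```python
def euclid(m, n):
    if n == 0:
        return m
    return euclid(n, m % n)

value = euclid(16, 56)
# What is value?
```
Call trace:
euclid(m=16, n=56)
  euclid(m=56, n=16)
    euclid(m=16, n=8)
      euclid(m=8, n=0)
      -> return 8
    -> return 8
  -> return 8
-> return 8

Final answer: 8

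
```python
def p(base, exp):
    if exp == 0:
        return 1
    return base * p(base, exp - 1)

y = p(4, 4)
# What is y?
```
Call trace:
p(base=4, exp=4)
  p(base=4, exp=3)
    p(base=4, exp=2)
      p(base=4, exp=1)
        p(base=4, exp=0)
        -> return 1
      -> return 4
    -> return 16
  -> return 64
-> return 256

Final answer: 256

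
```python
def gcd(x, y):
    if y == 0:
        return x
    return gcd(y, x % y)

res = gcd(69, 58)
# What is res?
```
Call trace:
gcd(x=69, y=58)
  gcd(x=58, y=11)
    gcd(x=11, y=3)
      gcd(x=3, y=2)
        gcd(x=2, y=1)
          gcd(x=1, y=0)
          -> return 1
        -> return 1
      -> return 1
    -> return 1
  -> return 1
-> return 1

Final answer: 1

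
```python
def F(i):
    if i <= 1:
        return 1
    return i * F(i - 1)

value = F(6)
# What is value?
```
Call trace:
F(i=6)
  F(i=5)
    F(i=4)
      F(i=3)
        F(i=2)
          F(i=1)
          -> return 1
        -> return 2
      -> return 6
    -> return 24
  -> return 120
-> return 720

Final answer: 720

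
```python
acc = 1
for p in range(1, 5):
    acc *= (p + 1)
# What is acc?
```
Trace:
  acc=1
  acc=2, p=1
  acc=6, p=2
  acc=24, p=3
  acc=120, p=4

Final answer: 120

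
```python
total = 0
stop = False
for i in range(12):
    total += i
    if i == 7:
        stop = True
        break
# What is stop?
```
Trace:
  total=0
  total=0, stop=False
  total=0, stop=False, i=0
  total=1, stop=False, i=1
  total=3, stop=False, i=2
  total=6, stop=False, i=3
  total=10, stop=False, i=4
  total=15, stop=False, i=5
  total=21, stop=False, i=6
  total=28, stop=True, i=7

Final answer: True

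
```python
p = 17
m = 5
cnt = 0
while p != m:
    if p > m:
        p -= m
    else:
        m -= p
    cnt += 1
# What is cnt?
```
Trace:
  p=17
  p=17, m=5
  p=17, m=5, cnt=0
  p=12, m=5, cnt=1
  p=7, m=5, cnt=2
  p=2, m=5, cnt=3
  p=2, m=3, cnt=4
  p=2, m=1, cnt=5
  p=1, m=1, cnt=6

Final answer: 6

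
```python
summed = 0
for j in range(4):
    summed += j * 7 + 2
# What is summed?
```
Trace:
  summed=0
  summed=2, j=0
  summed=11, j=1
  summed=27, j=2
  summed=50, j=3

Final answer: 50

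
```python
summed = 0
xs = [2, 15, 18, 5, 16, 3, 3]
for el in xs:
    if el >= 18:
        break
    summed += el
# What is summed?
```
Trace:
  summed=0
  summed=2, el=2
  summed=17, el=15
  summed=17, el=18

Final answer: 17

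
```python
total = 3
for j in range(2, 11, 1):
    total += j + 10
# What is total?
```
Trace:
  total=3
  total=15, j=2
  total=28, j=3
  total=42, j=4
  total=57, j=5
  total=73, j=6
  total=90, j=7
  total=108, j=8
  total=127, j=9
  total=147, j=10

Final answer: 147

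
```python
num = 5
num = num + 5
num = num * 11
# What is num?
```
Trace:
  num=5
  num=10
  num=110

Final answer: 110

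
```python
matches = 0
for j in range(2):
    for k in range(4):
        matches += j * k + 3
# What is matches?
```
Trace:
  matches=0
  matches=3, j=0, k=0
  matches=6, j=0, k=1
  matches=9, j=0, k=2
  matches=12, j=0, k=3
  matches=15, j=1, k=0
  matches=19, j=1, k=1
  matches=24, j=1, k=2
  matches=30, j=1, k=3

Final answer: 30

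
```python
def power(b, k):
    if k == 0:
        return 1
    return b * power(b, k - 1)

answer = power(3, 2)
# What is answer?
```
Call trace:
power(b=3, k=2)
  power(b=3, k=1)
    power(b=3, k=0)
    -> return 1
  -> return 3
-> return 9

Final answer: 9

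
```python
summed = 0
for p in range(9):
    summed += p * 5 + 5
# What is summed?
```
Trace:
  summed=0
  summed=5, p=0
  summed=15, p=1
  summed=30, p=2
  summed=50, p=3
  summed=75, p=4
  summed=105, p=5
  summed=140, p=6
  summed=180, p=7
  summed=225, p=8

Final answer: 225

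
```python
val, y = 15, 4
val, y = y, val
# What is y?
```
Trace:
  val=15, y=4
  val=4, y=15

Final answer: 15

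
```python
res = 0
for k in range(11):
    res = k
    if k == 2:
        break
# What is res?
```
Trace:
  res=0
  res=0, k=0
  res=1, k=1
  res=2, k=2

Final answer: 2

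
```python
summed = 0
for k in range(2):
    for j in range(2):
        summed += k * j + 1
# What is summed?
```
Trace:
  summed=0
  summed=1, k=0, j=0
  summed=2, k=0, j=1
  summed=3, k=1, j=0
  summed=5, k=1, j=1

Final answer: 5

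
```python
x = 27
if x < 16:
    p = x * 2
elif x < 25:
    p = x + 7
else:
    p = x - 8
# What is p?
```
Trace:
  x=27
  x=27, p=19

Final answer: 19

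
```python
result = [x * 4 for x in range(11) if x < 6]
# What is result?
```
Trace:
  x=0
  x=1
  x=2
  x=3
  x=4
  x=5
  x=6
  x=7
  x=8
  x=9
  x=10
  result=[0, 4, 8, 12, 16, 20]

Final answer: [0, 4, 8, 12, 16, 20]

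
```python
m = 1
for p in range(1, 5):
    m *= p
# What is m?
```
Trace:
  m=1
  m=1, p=1
  m=2, p=2
  m=6, p=3
  m=24, p=4

Final answer: 24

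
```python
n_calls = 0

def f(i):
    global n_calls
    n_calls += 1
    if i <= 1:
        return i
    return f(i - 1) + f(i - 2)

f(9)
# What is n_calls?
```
Call trace (a repeated sub-call is expanded the first time; later identical calls just restate its return value):
f(i=9)
  f(i=8)
    f(i=7)
      f(i=6)
        f(i=5)
          f(i=4)
            f(i=3)
              f(i=2)
                f(i=1)
                -> return 1
                f(i=0)
                -> return 0
              -> return 1
              f(i=1)
              -> return 1
            -> return 2
            f(i=2) -> return 1  (same call as traced above)
          -> return 3
          f(i=3) -> return 2  (same call as traced above)
        -> return 5
        f(i=4) -> return 3  (same call as traced above)
      -> return 8
      f(i=5) -> return 5  (same call as traced above)
    -> return 13
    f(i=6) -> return 8  (same call as traced above)
  -> return 21
  f(i=7) -> return 13  (same call as traced above)
-> return 34

n_calls is incremented once per call, so count the calls in each subtree. Let C(i) = number of calls made by f(i).
C(0) = C(1) = 1 (base case, no recursion); C(i) = 1 + C(i - 1) + C(i - 2) otherwise.
C(2) = 1 + C(1) + C(0) = 1 + 1 + 1 = 3
C(3) = 1 + C(2) + C(1) = 1 + 3 + 1 = 5
C(4) = 1 + C(3) + C(2) = 1 + 5 + 3 = 9
C(5) = 1 + C(4) + C(3) = 1 + 9 + 5 = 15
C(6) = 1 + C(5) + C(4) = 1 + 15 + 9 = 25
C(7) = 1 + C(6) + C(5) = 1 + 25 + 15 = 41
C(8) = 1 + C(7) + C(6) = 1 + 41 + 25 = 67
C(9) = 1 + C(8) + C(7) = 1 + 67 + 41 = 109
n_calls = C(9) = 109

Final answer: 109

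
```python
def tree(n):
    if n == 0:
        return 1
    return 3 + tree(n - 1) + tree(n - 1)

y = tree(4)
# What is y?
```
Call trace (a repeated sub-call is expanded the first time; later identical calls just restate its return value):
tree(n=4)
  tree(n=3)
    tree(n=2)
      tree(n=1)
        tree(n=0)
        -> return 1
        tree(n=0)
        -> return 1
      -> return 5
      tree(n=1) -> return 5  (same call as traced above)
    -> return 13
    tree(n=2) -> return 13  (same call as traced above)
  -> return 29
  tree(n=3) -> return 29  (same call as traced above)
-> return 61

Final answer: 61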